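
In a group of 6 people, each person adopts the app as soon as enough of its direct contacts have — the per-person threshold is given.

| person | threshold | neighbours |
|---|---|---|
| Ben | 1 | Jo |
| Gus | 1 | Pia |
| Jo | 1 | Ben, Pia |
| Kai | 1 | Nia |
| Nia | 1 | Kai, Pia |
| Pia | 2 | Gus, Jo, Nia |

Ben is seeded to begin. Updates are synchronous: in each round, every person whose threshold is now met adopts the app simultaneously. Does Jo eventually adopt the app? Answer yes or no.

Round 1 — Ben adopts the app (initial).
Round 2 — checking thresholds:
  Jo: 1 of 2 neighbours ≥ 1, adopts the app.
Round 3 — no new adoptions; cascade stops.

yes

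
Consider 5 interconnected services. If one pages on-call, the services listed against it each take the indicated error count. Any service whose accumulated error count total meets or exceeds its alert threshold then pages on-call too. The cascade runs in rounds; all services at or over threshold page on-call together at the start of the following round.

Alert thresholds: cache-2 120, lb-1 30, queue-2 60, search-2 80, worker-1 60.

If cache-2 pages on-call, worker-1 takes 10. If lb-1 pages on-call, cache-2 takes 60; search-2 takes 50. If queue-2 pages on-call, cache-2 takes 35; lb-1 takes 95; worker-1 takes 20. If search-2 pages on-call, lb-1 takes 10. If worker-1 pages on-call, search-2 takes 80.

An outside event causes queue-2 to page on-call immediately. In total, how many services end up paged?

Round 1 — queue-2 pages on-call (initial).
  cache-2: +35 → 35 < 120
  lb-1: +95 → 95 ≥ 30
  worker-1: +20 → 20 < 60
Round 2 — lb-1 pages on-call.
  cache-2: +60 → 95 < 120
  search-2: +50 → 50 < 80
No further pages.

2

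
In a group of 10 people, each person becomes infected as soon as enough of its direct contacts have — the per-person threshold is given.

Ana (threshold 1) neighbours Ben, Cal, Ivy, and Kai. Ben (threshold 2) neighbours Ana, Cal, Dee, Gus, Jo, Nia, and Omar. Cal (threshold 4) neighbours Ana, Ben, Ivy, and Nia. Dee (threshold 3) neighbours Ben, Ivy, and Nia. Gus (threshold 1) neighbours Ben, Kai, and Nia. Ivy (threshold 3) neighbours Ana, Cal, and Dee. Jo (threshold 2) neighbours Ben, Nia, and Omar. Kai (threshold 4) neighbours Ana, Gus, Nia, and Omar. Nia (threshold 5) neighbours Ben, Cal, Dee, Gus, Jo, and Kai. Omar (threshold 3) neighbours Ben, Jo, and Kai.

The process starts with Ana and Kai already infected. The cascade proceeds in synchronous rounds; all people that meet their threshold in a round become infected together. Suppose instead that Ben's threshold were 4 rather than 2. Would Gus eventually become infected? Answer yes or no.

With Ben's threshold at 4:
Round 1 — Ana, Kai become infected (initial).
Round 2 — checking thresholds:
  Ben: 1 of 7 neighbours < 4, below threshold.
  Cal: 1 of 4 neighbours < 4, below threshold.
  Gus: 1 of 3 neighbours ≥ 1, becomes infected.
  Ivy: 1 of 3 neighbours < 3, below threshold.
  Nia: 1 of 6 neighbours < 5, below threshold.
  Omar: 1 of 3 neighbours < 3, below threshold.
Round 3 — no new infections; cascade stops.

yes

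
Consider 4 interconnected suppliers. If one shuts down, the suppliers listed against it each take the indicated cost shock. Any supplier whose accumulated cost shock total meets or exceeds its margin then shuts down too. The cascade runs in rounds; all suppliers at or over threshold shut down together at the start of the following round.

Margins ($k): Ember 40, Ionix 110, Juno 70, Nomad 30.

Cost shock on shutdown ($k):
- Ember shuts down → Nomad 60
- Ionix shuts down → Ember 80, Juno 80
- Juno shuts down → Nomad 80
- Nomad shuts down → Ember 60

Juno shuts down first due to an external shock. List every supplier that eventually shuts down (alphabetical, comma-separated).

Ember, Juno, Nomad

Round 1 — Juno shuts down (initial).
  Nomad: +80 → 80 ≥ 30
Round 2 — Nomad shuts down.
  Ember: +60 → 60 ≥ 40
Round 3 — Ember shuts down.
No further shutdowns.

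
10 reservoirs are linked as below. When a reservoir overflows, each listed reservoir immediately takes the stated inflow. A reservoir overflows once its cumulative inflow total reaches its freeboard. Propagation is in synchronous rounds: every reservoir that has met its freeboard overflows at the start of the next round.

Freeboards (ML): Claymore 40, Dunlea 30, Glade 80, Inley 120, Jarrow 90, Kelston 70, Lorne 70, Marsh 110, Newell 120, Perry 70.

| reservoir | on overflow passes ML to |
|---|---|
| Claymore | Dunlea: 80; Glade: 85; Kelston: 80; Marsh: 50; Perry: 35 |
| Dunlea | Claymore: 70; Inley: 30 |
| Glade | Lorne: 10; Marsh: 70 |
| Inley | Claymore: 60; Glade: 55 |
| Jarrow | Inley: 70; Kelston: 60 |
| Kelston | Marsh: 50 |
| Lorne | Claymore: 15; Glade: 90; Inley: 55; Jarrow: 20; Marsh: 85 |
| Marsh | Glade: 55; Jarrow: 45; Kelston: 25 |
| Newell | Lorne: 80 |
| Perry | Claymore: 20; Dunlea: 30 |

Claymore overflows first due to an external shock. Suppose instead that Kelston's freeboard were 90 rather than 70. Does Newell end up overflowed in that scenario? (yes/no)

no

With Kelston's freeboard at 90:
Round 1 — Claymore overflows (initial).
  Dunlea: +80 → 80 ≥ 30
  Glade: +85 → 85 ≥ 80
  Kelston: +80 → 80 < 90
  Marsh: +50 → 50 < 110
  Perry: +35 → 35 < 70
Round 2 — Dunlea, Glade overflow.
  Inley: +30 → 30 < 120
  Lorne: +10 → 10 < 70
  Marsh: +70 → 120 ≥ 110
Round 3 — Marsh overflows.
  Jarrow: +45 → 45 < 90
  Kelston: +25 → 105 ≥ 90
Round 4 — Kelston overflows.
No further overflows.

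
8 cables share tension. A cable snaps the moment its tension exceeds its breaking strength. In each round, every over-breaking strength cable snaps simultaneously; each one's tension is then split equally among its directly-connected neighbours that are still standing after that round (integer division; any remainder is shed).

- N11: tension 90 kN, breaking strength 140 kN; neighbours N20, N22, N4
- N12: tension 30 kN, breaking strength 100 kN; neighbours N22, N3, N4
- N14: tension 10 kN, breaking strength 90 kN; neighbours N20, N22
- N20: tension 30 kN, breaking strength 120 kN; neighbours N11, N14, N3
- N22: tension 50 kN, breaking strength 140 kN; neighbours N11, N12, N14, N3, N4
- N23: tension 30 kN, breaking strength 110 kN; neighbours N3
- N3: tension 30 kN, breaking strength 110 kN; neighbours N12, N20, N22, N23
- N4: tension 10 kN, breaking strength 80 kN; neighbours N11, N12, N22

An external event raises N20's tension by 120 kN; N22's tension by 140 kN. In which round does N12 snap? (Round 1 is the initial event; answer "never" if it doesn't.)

3

Round 1 — N20 at 150 > 120; N22 at 190 > 140. N20, N22 snap.
  N20 sheds 150 kN to N11, N14, N3: 50 each.
    N11: 90+50 = 140 ≤ 140
    N14: 10+50 = 60 ≤ 90
    N3: 30+50 = 80 ≤ 110
  N22 sheds 190 kN to N11, N12, N14, N3, N4: 38 each.
    N11: 140+38 = 178 > 140
    N12: 30+38 = 68 ≤ 100
    N14: 60+38 = 98 > 90
    N3: 80+38 = 118 > 110
    N4: 10+38 = 48 ≤ 80
Round 2 — N11, N14, N3 snap.
  N11 sheds 178 kN to N4: 178 each.
    N4: 48+178 = 226 > 80
  N14 sheds 98 kN: no online neighbours, lost.
  N3 sheds 118 kN to N12, N23: 59 each.
    N12: 68+59 = 127 > 100
    N23: 30+59 = 89 ≤ 110
Round 3 — N12, N4 snap.
  N12 sheds 127 kN: no online neighbours, lost.
  N4 sheds 226 kN: no online neighbours, lost.
No further breaks.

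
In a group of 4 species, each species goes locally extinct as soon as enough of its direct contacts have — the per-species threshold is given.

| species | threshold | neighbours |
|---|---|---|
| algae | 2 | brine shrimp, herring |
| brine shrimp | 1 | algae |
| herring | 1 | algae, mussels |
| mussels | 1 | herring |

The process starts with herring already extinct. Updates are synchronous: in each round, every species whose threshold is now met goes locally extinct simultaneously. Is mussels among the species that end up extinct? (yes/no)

Round 1 — herring goes locally extinct (initial).
Round 2 — checking thresholds:
  algae: 1 of 2 neighbours < 2, below threshold.
  mussels: 1 of 1 neighbours ≥ 1, goes locally extinct.
Round 3 — no new extinctions; cascade stops.

yes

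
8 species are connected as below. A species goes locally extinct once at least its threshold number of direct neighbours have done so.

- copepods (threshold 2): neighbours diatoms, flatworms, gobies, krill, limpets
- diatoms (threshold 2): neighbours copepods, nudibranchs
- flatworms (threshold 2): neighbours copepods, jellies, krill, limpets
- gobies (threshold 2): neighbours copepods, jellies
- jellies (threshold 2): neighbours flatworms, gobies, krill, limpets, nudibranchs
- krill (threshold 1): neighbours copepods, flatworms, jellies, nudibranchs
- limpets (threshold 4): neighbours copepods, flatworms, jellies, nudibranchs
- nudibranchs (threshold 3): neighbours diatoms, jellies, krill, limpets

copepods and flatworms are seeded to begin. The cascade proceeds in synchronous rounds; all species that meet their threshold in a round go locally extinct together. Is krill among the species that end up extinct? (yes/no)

Round 1 — copepods, flatworms go locally extinct (initial).
Round 2 — checking thresholds:
  diatoms: 1 of 2 neighbours < 2, not yet.
  gobies: 1 of 2 neighbours < 2, not yet.
  jellies: 1 of 5 neighbours < 2, not yet.
  krill: 2 of 4 neighbours ≥ 1, goes locally extinct.
  limpets: 2 of 4 neighbours < 4, not yet.
Round 3 — checking thresholds:
  diatoms: 1 of 2 neighbours < 2, not yet.
  gobies: 1 of 2 neighbours < 2, not yet.
  jellies: 2 of 5 neighbours ≥ 2, goes locally extinct.
  limpets: 2 of 4 neighbours < 4, not yet.
  nudibranchs: 1 of 4 neighbours < 3, not yet.
Round 4 — checking thresholds:
  diatoms: 1 of 2 neighbours < 2, not yet.
  gobies: 2 of 2 neighbours ≥ 2, goes locally extinct.
  limpets: 3 of 4 neighbours < 4, not yet.
  nudibranchs: 2 of 4 neighbours < 3, not yet.
Round 5 — no new extinctions; cascade stops.

yes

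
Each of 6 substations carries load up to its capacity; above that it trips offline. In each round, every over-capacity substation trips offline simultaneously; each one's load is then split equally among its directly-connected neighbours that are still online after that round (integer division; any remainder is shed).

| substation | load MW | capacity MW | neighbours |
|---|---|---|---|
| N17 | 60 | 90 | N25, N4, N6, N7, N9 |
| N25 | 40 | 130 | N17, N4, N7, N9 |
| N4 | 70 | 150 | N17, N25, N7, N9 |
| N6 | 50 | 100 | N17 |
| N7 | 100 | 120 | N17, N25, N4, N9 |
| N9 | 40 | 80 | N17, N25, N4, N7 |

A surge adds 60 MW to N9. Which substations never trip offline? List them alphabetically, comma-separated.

Round 1 — N9 at 100 > 80. N9 trips offline.
  N9 sheds 100 MW to N17, N25, N4, N7: 25 each.
    N17: 60+25 = 85 ≤ 90
    N25: 40+25 = 65 ≤ 130
    N4: 70+25 = 95 ≤ 150
    N7: 100+25 = 125 > 120
Round 2 — N7 trips offline.
  N7 sheds 125 MW to N17, N25, N4: 41 each (2 lost).
    N17: 85+41 = 126 > 90
    N25: 65+41 = 106 ≤ 130
    N4: 95+41 = 136 ≤ 150
Round 3 — N17 trips offline.
  N17 sheds 126 MW to N25, N4, N6: 42 each.
    N25: 106+42 = 148 > 130
    N4: 136+42 = 178 > 150
    N6: 50+42 = 92 ≤ 100
Round 4 — N25, N4 trip offline.
  N25 sheds 148 MW: no online neighbours, lost.
  N4 sheds 178 MW: no online neighbours, lost.
No further trips.

N6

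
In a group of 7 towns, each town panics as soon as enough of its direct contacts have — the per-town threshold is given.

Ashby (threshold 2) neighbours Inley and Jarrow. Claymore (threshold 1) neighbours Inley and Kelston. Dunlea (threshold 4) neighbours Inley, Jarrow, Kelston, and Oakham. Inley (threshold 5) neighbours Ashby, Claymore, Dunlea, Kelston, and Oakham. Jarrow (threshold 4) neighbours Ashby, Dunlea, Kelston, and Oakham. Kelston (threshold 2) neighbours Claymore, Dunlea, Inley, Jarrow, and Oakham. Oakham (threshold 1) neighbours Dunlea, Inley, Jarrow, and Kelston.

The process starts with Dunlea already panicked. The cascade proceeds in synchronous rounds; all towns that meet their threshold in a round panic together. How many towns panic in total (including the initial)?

Round 1 — Dunlea panics (initial).
Round 2 — checking thresholds:
  Inley: 1 of 5 neighbours < 5, holds.
  Jarrow: 1 of 4 neighbours < 4, holds.
  Kelston: 1 of 5 neighbours < 2, holds.
  Oakham: 1 of 4 neighbours ≥ 1, panics.
Round 3 — checking thresholds:
  Inley: 2 of 5 neighbours < 5, holds.
  Jarrow: 2 of 4 neighbours < 4, holds.
  Kelston: 2 of 5 neighbours ≥ 2, panics.
Round 4 — checking thresholds:
  Claymore: 1 of 2 neighbours ≥ 1, panics.
  Inley: 3 of 5 neighbours < 5, holds.
  Jarrow: 3 of 4 neighbours < 4, holds.
Round 5 — no new panics; cascade stops.

4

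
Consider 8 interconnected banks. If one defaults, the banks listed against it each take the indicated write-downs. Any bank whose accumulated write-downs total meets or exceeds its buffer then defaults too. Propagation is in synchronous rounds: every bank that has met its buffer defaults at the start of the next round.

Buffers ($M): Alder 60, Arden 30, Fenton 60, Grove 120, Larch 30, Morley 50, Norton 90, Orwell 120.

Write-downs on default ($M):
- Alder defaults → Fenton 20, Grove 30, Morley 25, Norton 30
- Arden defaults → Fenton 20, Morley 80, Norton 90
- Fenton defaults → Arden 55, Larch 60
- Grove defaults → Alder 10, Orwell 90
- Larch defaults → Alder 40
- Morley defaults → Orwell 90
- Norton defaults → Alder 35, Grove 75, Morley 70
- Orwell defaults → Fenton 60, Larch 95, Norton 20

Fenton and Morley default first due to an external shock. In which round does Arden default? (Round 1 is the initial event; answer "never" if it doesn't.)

2

Round 1 — Fenton, Morley default (initial).
  Arden: +55 → 55 ≥ 30
  Larch: +60 → 60 ≥ 30
  Orwell: +90 → 90 < 120
Round 2 — Arden, Larch default.
  Alder: +40 → 40 < 60
  Norton: +90 → 90 ≥ 90
Round 3 — Norton defaults.
  Alder: +35 → 75 ≥ 60
  Grove: +75 → 75 < 120
Round 4 — Alder defaults.
  Grove: +30 → 105 < 120
No further defaults.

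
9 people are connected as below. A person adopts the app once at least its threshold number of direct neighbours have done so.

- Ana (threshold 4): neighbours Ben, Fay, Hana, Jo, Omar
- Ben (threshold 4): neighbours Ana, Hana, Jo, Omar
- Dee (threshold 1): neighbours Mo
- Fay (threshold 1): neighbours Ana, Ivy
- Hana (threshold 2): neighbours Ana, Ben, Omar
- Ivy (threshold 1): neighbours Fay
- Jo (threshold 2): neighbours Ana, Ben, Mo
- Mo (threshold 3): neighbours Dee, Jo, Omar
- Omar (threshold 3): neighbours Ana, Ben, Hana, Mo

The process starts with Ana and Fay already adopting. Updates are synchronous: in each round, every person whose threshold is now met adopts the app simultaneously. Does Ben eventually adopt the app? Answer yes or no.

Round 1 — Ana, Fay adopt the app (initial).
Round 2 — checking thresholds:
  Ben: 1 of 4 neighbours < 4, not yet.
  Hana: 1 of 3 neighbours < 2, not yet.
  Ivy: 1 of 1 neighbours ≥ 1, adopts the app.
  Jo: 1 of 3 neighbours < 2, not yet.
  Omar: 1 of 4 neighbours < 3, not yet.
Round 3 — no new adoptions; cascade stops.

no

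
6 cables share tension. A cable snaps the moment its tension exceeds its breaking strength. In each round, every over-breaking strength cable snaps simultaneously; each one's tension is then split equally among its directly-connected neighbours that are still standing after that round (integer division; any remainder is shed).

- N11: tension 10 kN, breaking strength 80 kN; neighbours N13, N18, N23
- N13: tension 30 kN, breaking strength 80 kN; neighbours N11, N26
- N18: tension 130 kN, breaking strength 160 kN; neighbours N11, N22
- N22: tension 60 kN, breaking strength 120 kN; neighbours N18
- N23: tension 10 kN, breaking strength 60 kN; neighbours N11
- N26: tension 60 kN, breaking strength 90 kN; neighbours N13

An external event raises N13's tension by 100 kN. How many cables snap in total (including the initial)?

Round 1 — N13 at 130 > 80. N13 snaps.
  N13 sheds 130 kN to N11, N26: 65 each.
    N11: 10+65 = 75 ≤ 80
    N26: 60+65 = 125 > 90
Round 2 — N26 snaps.
  N26 sheds 125 kN: no online neighbours, lost.
No further breaks.

2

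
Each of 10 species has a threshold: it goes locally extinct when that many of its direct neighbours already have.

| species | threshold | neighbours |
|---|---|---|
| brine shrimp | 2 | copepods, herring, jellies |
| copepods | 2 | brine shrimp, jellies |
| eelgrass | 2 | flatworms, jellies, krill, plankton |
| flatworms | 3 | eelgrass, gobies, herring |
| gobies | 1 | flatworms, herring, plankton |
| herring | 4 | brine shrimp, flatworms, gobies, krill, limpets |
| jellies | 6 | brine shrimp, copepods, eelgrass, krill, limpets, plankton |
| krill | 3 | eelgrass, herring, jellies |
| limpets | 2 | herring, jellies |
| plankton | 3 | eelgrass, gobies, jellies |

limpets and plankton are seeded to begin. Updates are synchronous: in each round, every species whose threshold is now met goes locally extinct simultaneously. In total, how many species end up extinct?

Round 1 — limpets, plankton go locally extinct (initial).
Round 2 — checking thresholds:
  eelgrass: 1 of 4 neighbours < 2, holds.
  gobies: 1 of 3 neighbours ≥ 1, goes locally extinct.
  herring: 1 of 5 neighbours < 4, holds.
  jellies: 2 of 6 neighbours < 6, holds.
Round 3 — no new extinctions; cascade stops.

3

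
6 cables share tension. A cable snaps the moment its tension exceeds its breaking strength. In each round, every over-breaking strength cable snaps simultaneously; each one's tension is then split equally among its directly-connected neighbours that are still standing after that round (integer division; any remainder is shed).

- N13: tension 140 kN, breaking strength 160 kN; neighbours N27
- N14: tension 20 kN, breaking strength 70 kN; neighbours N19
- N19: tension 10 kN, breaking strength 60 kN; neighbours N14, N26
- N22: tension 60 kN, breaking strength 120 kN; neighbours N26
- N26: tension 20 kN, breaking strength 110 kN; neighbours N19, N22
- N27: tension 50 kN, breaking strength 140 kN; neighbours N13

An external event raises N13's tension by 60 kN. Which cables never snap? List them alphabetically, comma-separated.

Round 1 — N13 at 200 > 160. N13 snaps.
  N13 sheds 200 kN to N27: 200 each.
    N27: 50+200 = 250 > 140
Round 2 — N27 snaps.
  N27 sheds 250 kN: no online neighbours, lost.
No further breaks.

N14, N19, N22, N26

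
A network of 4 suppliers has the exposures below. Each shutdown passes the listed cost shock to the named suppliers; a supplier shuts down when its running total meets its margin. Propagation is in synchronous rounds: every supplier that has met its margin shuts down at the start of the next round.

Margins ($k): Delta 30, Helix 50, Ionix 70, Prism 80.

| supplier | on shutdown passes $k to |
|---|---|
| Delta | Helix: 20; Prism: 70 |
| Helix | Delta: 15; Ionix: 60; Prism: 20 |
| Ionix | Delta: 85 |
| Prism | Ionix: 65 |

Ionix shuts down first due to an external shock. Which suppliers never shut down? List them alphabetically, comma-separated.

Helix, Prism

Round 1 — Ionix shuts down (initial).
  Delta: +85 → 85 ≥ 30
Round 2 — Delta shuts down.
  Helix: +20 → 20 < 50
  Prism: +70 → 70 < 80
No further shutdowns.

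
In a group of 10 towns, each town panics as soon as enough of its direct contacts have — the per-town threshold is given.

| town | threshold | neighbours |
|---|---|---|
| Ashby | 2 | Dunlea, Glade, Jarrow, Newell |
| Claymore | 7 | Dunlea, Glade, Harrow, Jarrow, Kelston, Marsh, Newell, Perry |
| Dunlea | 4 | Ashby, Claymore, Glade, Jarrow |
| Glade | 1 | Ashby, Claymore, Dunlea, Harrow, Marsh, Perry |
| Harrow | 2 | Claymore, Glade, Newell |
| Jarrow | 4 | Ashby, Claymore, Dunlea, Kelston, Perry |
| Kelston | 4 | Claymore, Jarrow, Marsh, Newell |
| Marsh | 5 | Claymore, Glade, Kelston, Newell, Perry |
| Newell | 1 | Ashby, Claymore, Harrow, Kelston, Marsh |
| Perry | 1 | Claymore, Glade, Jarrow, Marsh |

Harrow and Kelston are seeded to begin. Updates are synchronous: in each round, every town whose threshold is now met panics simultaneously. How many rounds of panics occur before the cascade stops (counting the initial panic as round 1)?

Round 1 — Harrow, Kelston panic (initial).
Round 2 — checking thresholds:
  Claymore: 2 of 8 neighbours < 7, not yet.
  Glade: 1 of 6 neighbours ≥ 1, panics.
  Jarrow: 1 of 5 neighbours < 4, not yet.
  Marsh: 1 of 5 neighbours < 5, not yet.
  Newell: 2 of 5 neighbours ≥ 1, panics.
Round 3 — checking thresholds:
  Ashby: 2 of 4 neighbours ≥ 2, panics.
  Claymore: 4 of 8 neighbours < 7, not yet.
  Dunlea: 1 of 4 neighbours < 4, not yet.
  Jarrow: 1 of 5 neighbours < 4, not yet.
  Marsh: 3 of 5 neighbours < 5, not yet.
  Perry: 1 of 4 neighbours ≥ 1, panics.
Round 4 — no new panics; cascade stops.

3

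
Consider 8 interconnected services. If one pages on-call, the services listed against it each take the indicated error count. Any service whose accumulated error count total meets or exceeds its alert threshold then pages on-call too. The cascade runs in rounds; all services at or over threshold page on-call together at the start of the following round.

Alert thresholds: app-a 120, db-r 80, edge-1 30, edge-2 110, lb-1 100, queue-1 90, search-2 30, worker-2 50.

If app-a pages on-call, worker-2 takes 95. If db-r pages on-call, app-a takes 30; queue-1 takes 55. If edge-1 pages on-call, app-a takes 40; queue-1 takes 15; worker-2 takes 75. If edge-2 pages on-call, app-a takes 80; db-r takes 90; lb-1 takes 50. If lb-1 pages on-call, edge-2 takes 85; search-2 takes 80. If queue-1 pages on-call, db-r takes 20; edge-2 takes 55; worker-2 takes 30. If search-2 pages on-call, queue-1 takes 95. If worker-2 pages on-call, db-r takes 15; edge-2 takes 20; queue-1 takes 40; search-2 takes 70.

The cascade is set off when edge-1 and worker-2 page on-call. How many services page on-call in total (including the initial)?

Round 1 — edge-1, worker-2 page on-call (initial).
  app-a: +40 → 40 < 120
  db-r: +15 → 15 < 80
  edge-2: +20 → 20 < 110
  queue-1: +15+40 → 55 < 90
  search-2: +70 → 70 ≥ 30
Round 2 — search-2 pages on-call.
  queue-1: +95 → 150 ≥ 90
Round 3 — queue-1 pages on-call.
  db-r: +20 → 35 < 80
  edge-2: +55 → 75 < 110
No further pages.

4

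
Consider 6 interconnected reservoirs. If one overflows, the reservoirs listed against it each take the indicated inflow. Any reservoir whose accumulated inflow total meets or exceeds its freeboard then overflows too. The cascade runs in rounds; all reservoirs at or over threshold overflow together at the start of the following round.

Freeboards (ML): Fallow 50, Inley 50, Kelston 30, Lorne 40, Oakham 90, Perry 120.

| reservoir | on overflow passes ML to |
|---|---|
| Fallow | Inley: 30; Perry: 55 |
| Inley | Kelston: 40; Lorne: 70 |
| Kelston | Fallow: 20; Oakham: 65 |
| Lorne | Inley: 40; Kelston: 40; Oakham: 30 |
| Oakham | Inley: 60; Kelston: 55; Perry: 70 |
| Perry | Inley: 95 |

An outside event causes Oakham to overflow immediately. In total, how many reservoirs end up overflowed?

Round 1 — Oakham overflows (initial).
  Inley: +60 → 60 ≥ 50
  Kelston: +55 → 55 ≥ 30
  Perry: +70 → 70 < 120
Round 2 — Inley, Kelston overflow.
  Fallow: +20 → 20 < 50
  Lorne: +70 → 70 ≥ 40
Round 3 — Lorne overflows.
No further overflows.

4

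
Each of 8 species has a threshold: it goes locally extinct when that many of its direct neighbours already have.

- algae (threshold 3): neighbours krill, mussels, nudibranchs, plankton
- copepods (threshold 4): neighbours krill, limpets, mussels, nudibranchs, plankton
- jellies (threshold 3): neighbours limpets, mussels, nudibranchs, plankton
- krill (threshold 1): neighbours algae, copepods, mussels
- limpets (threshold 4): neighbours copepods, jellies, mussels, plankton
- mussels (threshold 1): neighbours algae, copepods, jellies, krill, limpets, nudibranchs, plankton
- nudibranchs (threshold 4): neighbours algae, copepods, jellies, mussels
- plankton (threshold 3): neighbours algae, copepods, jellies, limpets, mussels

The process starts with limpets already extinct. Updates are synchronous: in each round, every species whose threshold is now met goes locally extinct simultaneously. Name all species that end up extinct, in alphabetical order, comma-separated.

krill, limpets, mussels

Round 1 — limpets goes locally extinct (initial).
Round 2 — checking thresholds:
  copepods: 1 of 5 neighbours < 4, holds.
  jellies: 1 of 4 neighbours < 3, holds.
  mussels: 1 of 7 neighbours ≥ 1, goes locally extinct.
  plankton: 1 of 5 neighbours < 3, holds.
Round 3 — checking thresholds:
  algae: 1 of 4 neighbours < 3, holds.
  copepods: 2 of 5 neighbours < 4, holds.
  jellies: 2 of 4 neighbours < 3, holds.
  krill: 1 of 3 neighbours ≥ 1, goes locally extinct.
  nudibranchs: 1 of 4 neighbours < 4, holds.
  plankton: 2 of 5 neighbours < 3, holds.
Round 4 — no new extinctions; cascade stops.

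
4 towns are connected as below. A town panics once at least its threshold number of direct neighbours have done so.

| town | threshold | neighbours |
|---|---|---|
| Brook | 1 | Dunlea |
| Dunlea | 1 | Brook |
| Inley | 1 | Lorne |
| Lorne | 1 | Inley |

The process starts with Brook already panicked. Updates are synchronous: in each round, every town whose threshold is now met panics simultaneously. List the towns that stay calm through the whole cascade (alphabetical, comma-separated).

Round 1 — Brook panics (initial).
Round 2 — checking thresholds:
  Dunlea: 1 of 1 neighbours ≥ 1, panics.
Round 3 — no new panics; cascade stops.

Inley, Lorne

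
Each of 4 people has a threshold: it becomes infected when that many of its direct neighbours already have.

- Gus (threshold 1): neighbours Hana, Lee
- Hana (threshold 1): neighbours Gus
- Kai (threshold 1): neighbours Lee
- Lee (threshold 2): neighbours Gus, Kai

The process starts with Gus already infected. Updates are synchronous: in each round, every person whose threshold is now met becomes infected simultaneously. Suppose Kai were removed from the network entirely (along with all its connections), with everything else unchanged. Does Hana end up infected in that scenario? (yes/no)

With Kai removed:
Round 1 — Gus becomes infected (initial).
Round 2 — checking thresholds:
  Hana: 1 of 1 neighbours ≥ 1, becomes infected.
  Lee: 1 of 1 neighbours < 2, not yet.
Round 3 — no new infections; cascade stops.

yes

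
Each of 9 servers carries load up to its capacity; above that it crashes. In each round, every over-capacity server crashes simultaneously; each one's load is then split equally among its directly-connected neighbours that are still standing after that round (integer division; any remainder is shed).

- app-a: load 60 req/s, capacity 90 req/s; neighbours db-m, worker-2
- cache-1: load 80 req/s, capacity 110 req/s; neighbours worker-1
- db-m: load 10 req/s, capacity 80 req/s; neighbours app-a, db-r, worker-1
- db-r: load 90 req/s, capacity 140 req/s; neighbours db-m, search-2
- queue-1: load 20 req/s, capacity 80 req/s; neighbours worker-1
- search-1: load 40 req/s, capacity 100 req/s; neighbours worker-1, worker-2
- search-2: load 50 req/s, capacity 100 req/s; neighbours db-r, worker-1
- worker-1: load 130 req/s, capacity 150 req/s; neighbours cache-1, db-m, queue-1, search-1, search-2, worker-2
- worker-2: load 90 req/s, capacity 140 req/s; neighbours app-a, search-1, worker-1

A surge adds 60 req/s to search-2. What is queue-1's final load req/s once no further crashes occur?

Round 1 — search-2 at 110 > 100. search-2 crashes.
  search-2 sheds 110 req/s to db-r, worker-1: 55 each.
    db-r: 90+55 = 145 > 140
    worker-1: 130+55 = 185 > 150
Round 2 — db-r, worker-1 crash.
  db-r sheds 145 req/s to db-m: 145 each.
    db-m: 10+145 = 155 > 80
  worker-1 sheds 185 req/s to cache-1, db-m, queue-1, search-1, worker-2: 37 each.
    cache-1: 80+37 = 117 > 110
    db-m: 155+37 = 192 > 80
    queue-1: 20+37 = 57 ≤ 80
    search-1: 40+37 = 77 ≤ 100
    worker-2: 90+37 = 127 ≤ 140
Round 3 — cache-1, db-m crash.
  cache-1 sheds 117 req/s: no online neighbours, lost.
  db-m sheds 192 req/s to app-a: 192 each.
    app-a: 60+192 = 252 > 90
Round 4 — app-a crashes.
  app-a sheds 252 req/s to worker-2: 252 each.
    worker-2: 127+252 = 379 > 140
Round 5 — worker-2 crashes.
  worker-2 sheds 379 req/s to search-1: 379 each.
    search-1: 77+379 = 456 > 100
Round 6 — search-1 crashes.
  search-1 sheds 456 req/s: no online neighbours, lost.
No further crashes.

57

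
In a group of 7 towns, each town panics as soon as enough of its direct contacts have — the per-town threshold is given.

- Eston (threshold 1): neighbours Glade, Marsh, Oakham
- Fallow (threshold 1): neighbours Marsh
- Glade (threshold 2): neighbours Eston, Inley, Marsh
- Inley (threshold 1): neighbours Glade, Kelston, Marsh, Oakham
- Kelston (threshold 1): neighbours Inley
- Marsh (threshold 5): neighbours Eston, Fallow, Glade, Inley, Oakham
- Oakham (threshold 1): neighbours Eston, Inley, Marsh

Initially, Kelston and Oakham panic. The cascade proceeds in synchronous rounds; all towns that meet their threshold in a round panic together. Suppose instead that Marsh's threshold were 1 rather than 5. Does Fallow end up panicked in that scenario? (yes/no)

yes

With Marsh's threshold at 1:
Round 1 — Kelston, Oakham panic (initial).
Round 2 — checking thresholds:
  Eston: 1 of 3 neighbours ≥ 1, panics.
  Inley: 2 of 4 neighbours ≥ 1, panics.
  Marsh: 1 of 5 neighbours ≥ 1, panics.
Round 3 — checking thresholds:
  Fallow: 1 of 1 neighbours ≥ 1, panics.
  Glade: 3 of 3 neighbours ≥ 2, panics.
Round 4 — no new panics; cascade stops.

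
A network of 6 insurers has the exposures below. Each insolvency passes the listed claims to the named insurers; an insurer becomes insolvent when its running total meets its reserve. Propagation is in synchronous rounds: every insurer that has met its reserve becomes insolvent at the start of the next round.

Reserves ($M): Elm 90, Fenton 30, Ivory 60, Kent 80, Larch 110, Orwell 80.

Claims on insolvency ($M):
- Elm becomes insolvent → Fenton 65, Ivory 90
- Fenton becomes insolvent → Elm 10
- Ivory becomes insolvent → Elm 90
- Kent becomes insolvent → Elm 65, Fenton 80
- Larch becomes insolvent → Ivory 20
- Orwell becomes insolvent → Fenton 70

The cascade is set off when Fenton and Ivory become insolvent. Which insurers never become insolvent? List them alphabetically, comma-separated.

Round 1 — Fenton, Ivory become insolvent (initial).
  Elm: +10+90 → 100 ≥ 90
Round 2 — Elm becomes insolvent.
No further insolvencies.

Kent, Larch, Orwell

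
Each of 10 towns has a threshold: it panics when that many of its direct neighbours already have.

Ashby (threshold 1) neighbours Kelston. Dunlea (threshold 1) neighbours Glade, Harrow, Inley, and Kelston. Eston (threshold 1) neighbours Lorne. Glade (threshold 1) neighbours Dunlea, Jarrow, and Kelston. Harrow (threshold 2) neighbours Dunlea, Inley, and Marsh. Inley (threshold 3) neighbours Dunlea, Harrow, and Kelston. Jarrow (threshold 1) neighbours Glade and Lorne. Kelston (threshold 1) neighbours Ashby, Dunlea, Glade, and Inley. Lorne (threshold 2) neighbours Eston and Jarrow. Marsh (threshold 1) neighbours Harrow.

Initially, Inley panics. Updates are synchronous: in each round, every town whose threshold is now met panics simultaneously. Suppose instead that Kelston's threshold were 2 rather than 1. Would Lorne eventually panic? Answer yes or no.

With Kelston's threshold at 2:
Round 1 — Inley panics (initial).
Round 2 — checking thresholds:
  Dunlea: 1 of 4 neighbours ≥ 1, panics.
  Harrow: 1 of 3 neighbours < 2, not yet.
  Kelston: 1 of 4 neighbours < 2, not yet.
Round 3 — checking thresholds:
  Glade: 1 of 3 neighbours ≥ 1, panics.
  Harrow: 2 of 3 neighbours ≥ 2, panics.
  Kelston: 2 of 4 neighbours ≥ 2, panics.
Round 4 — checking thresholds:
  Ashby: 1 of 1 neighbours ≥ 1, panics.
  Jarrow: 1 of 2 neighbours ≥ 1, panics.
  Marsh: 1 of 1 neighbours ≥ 1, panics.
Round 5 — no new panics; cascade stops.

no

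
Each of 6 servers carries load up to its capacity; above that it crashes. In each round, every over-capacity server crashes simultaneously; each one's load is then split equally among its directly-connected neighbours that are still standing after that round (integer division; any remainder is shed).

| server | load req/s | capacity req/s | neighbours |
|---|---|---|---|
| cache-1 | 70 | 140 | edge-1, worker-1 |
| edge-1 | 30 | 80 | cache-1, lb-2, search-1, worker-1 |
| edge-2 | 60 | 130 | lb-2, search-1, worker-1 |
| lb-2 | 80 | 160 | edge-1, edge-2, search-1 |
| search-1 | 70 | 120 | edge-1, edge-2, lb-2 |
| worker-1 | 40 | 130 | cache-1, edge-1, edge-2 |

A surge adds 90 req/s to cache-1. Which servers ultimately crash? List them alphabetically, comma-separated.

cache-1, edge-1, edge-2, lb-2, search-1, worker-1

Round 1 — cache-1 at 160 > 140. cache-1 crashes.
  cache-1 sheds 160 req/s to edge-1, worker-1: 80 each.
    edge-1: 30+80 = 110 > 80
    worker-1: 40+80 = 120 ≤ 130
Round 2 — edge-1 crashes.
  edge-1 sheds 110 req/s to lb-2, search-1, worker-1: 36 each (2 lost).
    lb-2: 80+36 = 116 ≤ 160
    search-1: 70+36 = 106 ≤ 120
    worker-1: 120+36 = 156 > 130
Round 3 — worker-1 crashes.
  worker-1 sheds 156 req/s to edge-2: 156 each.
    edge-2: 60+156 = 216 > 130
Round 4 — edge-2 crashes.
  edge-2 sheds 216 req/s to lb-2, search-1: 108 each.
    lb-2: 116+108 = 224 > 160
    search-1: 106+108 = 214 > 120
Round 5 — lb-2, search-1 crash.
  lb-2 sheds 224 req/s: no online neighbours, lost.
  search-1 sheds 214 req/s: no online neighbours, lost.
No further crashes.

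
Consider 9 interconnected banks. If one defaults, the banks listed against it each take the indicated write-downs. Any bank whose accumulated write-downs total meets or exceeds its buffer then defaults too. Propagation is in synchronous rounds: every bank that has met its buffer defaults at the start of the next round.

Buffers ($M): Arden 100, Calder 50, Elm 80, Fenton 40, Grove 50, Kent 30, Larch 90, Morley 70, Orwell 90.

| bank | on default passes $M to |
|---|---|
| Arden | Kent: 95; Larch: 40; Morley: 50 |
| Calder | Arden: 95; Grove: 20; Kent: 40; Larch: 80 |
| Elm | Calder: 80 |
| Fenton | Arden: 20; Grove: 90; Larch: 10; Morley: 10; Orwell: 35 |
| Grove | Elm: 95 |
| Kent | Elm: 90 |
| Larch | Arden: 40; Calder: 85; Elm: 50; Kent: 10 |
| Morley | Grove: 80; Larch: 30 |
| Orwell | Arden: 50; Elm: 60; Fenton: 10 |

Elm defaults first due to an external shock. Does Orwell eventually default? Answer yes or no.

Round 1 — Elm defaults (initial).
  Calder: +80 → 80 ≥ 50
Round 2 — Calder defaults.
  Arden: +95 → 95 < 100
  Grove: +20 → 20 < 50
  Kent: +40 → 40 ≥ 30
  Larch: +80 → 80 < 90
Round 3 — Kent defaults.
No further defaults.

no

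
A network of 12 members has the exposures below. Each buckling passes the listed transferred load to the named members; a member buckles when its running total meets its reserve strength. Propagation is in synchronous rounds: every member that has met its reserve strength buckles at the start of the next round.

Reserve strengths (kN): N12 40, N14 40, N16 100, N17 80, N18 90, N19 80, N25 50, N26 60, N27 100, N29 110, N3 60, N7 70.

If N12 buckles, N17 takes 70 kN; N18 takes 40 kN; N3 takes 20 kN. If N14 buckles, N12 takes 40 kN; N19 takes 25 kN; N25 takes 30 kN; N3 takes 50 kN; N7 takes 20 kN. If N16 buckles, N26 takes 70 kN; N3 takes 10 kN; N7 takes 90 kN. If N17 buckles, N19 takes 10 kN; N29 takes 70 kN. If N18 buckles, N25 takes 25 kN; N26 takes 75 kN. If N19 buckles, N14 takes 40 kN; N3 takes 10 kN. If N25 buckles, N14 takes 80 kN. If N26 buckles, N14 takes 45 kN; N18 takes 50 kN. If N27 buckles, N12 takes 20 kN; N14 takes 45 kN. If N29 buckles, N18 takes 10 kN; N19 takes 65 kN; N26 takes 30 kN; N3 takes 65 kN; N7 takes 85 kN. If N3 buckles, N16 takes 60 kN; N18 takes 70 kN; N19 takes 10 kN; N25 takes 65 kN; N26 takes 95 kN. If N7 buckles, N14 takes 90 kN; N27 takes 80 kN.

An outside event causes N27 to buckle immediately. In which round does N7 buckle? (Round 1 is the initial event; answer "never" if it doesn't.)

Round 1 — N27 buckles (initial).
  N12: +20 → 20 < 40
  N14: +45 → 45 ≥ 40
Round 2 — N14 buckles.
  N12: +40 → 60 ≥ 40
  N19: +25 → 25 < 80
  N25: +30 → 30 < 50
  N3: +50 → 50 < 60
  N7: +20 → 20 < 70
Round 3 — N12 buckles.
  N17: +70 → 70 < 80
  N18: +40 → 40 < 90
  N3: +20 → 70 ≥ 60
Round 4 — N3 buckles.
  N16: +60 → 60 < 100
  N18: +70 → 110 ≥ 90
  N19: +10 → 35 < 80
  N25: +65 → 95 ≥ 50
  N26: +95 → 95 ≥ 60
Round 5 — N18, N25, N26 buckle.
No further bucklings.

never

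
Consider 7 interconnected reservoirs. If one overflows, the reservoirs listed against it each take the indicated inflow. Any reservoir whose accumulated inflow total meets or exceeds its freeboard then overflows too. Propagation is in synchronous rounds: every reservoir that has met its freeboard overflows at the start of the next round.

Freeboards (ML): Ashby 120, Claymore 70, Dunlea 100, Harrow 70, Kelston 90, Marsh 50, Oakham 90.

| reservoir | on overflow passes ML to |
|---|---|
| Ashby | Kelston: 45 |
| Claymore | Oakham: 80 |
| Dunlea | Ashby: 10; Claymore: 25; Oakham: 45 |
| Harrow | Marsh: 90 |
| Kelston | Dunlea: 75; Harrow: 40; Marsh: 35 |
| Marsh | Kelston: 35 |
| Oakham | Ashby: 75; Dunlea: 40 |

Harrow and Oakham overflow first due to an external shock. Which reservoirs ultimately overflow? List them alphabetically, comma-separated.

Round 1 — Harrow, Oakham overflow (initial).
  Ashby: +75 → 75 < 120
  Dunlea: +40 → 40 < 100
  Marsh: +90 → 90 ≥ 50
Round 2 — Marsh overflows.
  Kelston: +35 → 35 < 90
No further overflows.

Harrow, Marsh, Oakham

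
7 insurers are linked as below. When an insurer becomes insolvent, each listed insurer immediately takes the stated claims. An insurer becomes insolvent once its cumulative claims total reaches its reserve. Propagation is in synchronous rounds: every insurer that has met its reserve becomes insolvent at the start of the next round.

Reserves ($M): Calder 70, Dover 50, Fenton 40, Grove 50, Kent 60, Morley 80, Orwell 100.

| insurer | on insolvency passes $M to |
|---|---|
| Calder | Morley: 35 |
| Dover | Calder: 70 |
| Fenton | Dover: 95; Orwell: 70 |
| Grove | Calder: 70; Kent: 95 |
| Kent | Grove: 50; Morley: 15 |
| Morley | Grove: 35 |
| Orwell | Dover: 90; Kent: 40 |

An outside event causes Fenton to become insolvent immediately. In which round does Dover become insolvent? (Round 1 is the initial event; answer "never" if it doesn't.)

Round 1 — Fenton becomes insolvent (initial).
  Dover: +95 → 95 ≥ 50
  Orwell: +70 → 70 < 100
Round 2 — Dover becomes insolvent.
  Calder: +70 → 70 ≥ 70
Round 3 — Calder becomes insolvent.
  Morley: +35 → 35 < 80
No further insolvencies.

2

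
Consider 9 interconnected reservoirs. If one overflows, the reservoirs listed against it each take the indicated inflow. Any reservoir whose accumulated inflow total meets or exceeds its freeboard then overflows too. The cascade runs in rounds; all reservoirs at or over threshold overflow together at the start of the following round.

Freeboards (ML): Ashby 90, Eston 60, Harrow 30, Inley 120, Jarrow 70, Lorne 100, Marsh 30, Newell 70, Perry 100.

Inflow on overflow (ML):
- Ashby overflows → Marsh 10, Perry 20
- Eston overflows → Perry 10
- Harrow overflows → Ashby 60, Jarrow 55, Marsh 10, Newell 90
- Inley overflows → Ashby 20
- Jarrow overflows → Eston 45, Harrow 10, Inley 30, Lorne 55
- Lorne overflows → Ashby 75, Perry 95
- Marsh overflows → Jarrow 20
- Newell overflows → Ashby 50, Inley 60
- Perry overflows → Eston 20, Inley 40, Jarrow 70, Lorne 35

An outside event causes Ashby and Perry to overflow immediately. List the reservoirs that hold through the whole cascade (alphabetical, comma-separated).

Harrow, Inley, Lorne, Marsh, Newell

Round 1 — Ashby, Perry overflow (initial).
  Eston: +20 → 20 < 60
  Inley: +40 → 40 < 120
  Jarrow: +70 → 70 ≥ 70
  Lorne: +35 → 35 < 100
  Marsh: +10 → 10 < 30
Round 2 — Jarrow overflows.
  Eston: +45 → 65 ≥ 60
  Harrow: +10 → 10 < 30
  Inley: +30 → 70 < 120
  Lorne: +55 → 90 < 100
Round 3 — Eston overflows.
No further overflows.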